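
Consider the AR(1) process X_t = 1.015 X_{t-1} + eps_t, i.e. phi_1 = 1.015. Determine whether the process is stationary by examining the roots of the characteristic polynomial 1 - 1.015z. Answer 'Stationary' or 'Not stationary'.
\text{Not stationary}

The AR(p) characteristic polynomial is P(z) = 1 - 1.015z.
Stationarity requires all roots to lie outside the unit circle, i.e. |z| > 1 for every root.
This is linear in z: 1 + (-1.015) z = 0  =>  z = -1/(-1.015) = 0.985222,  |z| = 0.985222.
Moduli of all roots: 0.9852.
All moduli strictly greater than 1? No.
Verdict: Not stationary.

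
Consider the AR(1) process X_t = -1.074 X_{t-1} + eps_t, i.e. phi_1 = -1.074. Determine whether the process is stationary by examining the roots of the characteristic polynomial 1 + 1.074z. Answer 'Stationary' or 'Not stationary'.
\text{Not stationary}

The AR(p) characteristic polynomial is P(z) = 1 + 1.074z.
Stationarity requires all roots to lie outside the unit circle, i.e. |z| > 1 for every root.
This is linear in z: 1 + (1.074) z = 0  =>  z = -1/(1.074) = -0.931099,  |z| = 0.931099.
Moduli of all roots: 0.9311.
All moduli strictly greater than 1? No.
Verdict: Not stationary.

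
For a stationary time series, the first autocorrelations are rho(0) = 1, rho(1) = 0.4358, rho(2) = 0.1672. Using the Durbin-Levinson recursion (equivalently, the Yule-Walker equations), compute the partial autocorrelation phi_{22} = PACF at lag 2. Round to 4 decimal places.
\phi_{22} = -0.0280

The PACF at lag k is phi_{kk}, the last component of the solution
to the Yule-Walker system G_k phi = r_k where
  (G_k)_{ij} = rho(|i - j|), (r_k)_i = rho(i), i,j = 1..k.
Equivalently, Durbin-Levinson gives phi_{kk} iteratively:
  phi_{11} = rho(1)
  phi_{kk} = [rho(k) - sum_{j=1..k-1} phi_{k-1,j} rho(k-j)]
            / [1 - sum_{j=1..k-1} phi_{k-1,j} rho(j)],
  phi_{k,j} = phi_{k-1,j} - phi_{kk} phi_{k-1,k-j},  j = 1..k-1.
Step k = 1:
  phi_11 = rho(1) = 0.4358.
Step k = 2:
  phi_22 = [rho(2) - phi_11 rho(1)] / [1 - phi_11 rho(1)] = [0.1672 - (0.4358)(0.4358)] / [1 - (0.4358)(0.4358)]
         = -0.02272164 / 0.81007836 = -0.028.
Therefore phi_{22} = -0.0280.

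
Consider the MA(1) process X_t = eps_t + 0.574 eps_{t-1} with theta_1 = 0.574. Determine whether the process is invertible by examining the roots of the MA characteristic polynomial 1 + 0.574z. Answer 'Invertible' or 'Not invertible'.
\text{Invertible}

The MA(q) characteristic polynomial is P(z) = 1 + 0.574z.
Invertibility requires all roots to lie outside the unit circle, i.e. |z| > 1 for every root.
This is linear in z: 1 + (0.574) z = 0  =>  z = -1/(0.574) = -1.74216,  |z| = 1.74216.
Moduli of all roots: 1.7422.
All moduli strictly greater than 1? Yes.
Verdict: Invertible.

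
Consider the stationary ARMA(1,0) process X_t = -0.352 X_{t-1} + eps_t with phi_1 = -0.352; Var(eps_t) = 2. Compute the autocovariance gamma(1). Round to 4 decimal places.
\gamma(1) = -0.8036

Multiply the model equation by X_{t-k} and take expectations. With theta_0 = psi_0 = 1 and psi_j the MA(infinity) weights, this gives
  gamma(k) - sum_i phi_i gamma(k-i) = c_k,
  c_k = sigma^2 * sum_{j=k..q} theta_j psi_{j-k}   (c_k = 0 for k > q),
using gamma(-m) = gamma(m).
Pure AR (q = 0): c_0 = sigma^2 = 2, c_k = 0 for k >= 1.
Equations for k = 0 and k = 1 (AR order 1):
  gamma(0) = phi_1 gamma(1) + c_0
  gamma(1) = phi_1 gamma(0) + c_1
Substituting the second into the first: gamma(0) (1 - phi_1^2) = c_0 + phi_1 c_1, so
  gamma(0) = c_0 / (1 - phi_1^2) = 2 / (1 - (-0.352)^2) = 2 / 0.876096 = 2.282855.
  gamma(1) = phi_1 gamma(0) = (-0.352)(2.282855) = -0.803565.
Therefore gamma(1) = -0.8036 (to 4 decimal places).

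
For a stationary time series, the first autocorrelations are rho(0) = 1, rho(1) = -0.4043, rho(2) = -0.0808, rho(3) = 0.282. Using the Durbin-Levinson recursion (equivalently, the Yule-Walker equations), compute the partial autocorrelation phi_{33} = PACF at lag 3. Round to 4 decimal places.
\phi_{33} = 0.1591

The PACF at lag k is phi_{kk}, the last component of the solution
to the Yule-Walker system G_k phi = r_k where
  (G_k)_{ij} = rho(|i - j|), (r_k)_i = rho(i), i,j = 1..k.
Equivalently, Durbin-Levinson gives phi_{kk} iteratively:
  phi_{11} = rho(1)
  phi_{kk} = [rho(k) - sum_{j=1..k-1} phi_{k-1,j} rho(k-j)]
            / [1 - sum_{j=1..k-1} phi_{k-1,j} rho(j)],
  phi_{k,j} = phi_{k-1,j} - phi_{kk} phi_{k-1,k-j},  j = 1..k-1.
Step k = 1:
  phi_11 = rho(1) = -0.4043.
Step k = 2:
  phi_22 = [rho(2) - phi_11 rho(1)] / [1 - phi_11 rho(1)] = [-0.0808 - (-0.4043)(-0.4043)] / [1 - (-0.4043)(-0.4043)]
         = -0.24425849 / 0.83654151 = -0.291986.
  Update: phi_21 = phi_11 - phi_22 phi_11 = -0.4043 - (-0.291986)(-0.4043) = -0.52235.
Step k = 3:
  phi_33 = [rho(3) - phi_21 rho(2) - phi_22 rho(1)] / [1 - phi_21 rho(1) - phi_22 rho(2)]
    numerator   = 0.282 - (-0.52235)(-0.0808) - (-0.291986)(-0.4043) = 0.12174414
    denominator = 1 - (-0.52235)(-0.4043) - (-0.291986)(-0.0808) = 0.76522143
  phi_33 = 0.12174414 / 0.76522143 = 0.1591.
Therefore phi_{33} = 0.1591.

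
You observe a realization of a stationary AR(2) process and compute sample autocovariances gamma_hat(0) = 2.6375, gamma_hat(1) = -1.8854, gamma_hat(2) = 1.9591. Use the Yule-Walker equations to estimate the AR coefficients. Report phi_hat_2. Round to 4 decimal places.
\hat\phi_{2} = 0.4740

The Yule-Walker equations for an AR(p) process read, in matrix form,
  Gamma_p phi = r_p,   with   (Gamma_p)_{ij} = gamma(|i - j|),
                       (r_p)_i = gamma(i),   i,j = 1..p.
Substitute the sample gammas (Toeplitz matrix and right-hand side of size 2):
  Gamma_p = [[2.6375, -1.8854], [-1.8854, 2.6375]]
  r_p     = [-1.8854, 1.9591]
Written out:
  2.6375 phi_1 - 1.8854 phi_2 = -1.8854
  -1.8854 phi_1 + 2.6375 phi_2 = 1.9591
Solve by Cramer's rule:
  det = gamma(0)^2 - gamma(1)^2 = (2.6375)^2 - (-1.8854)^2 = 6.95640625 - 3.55473316 = 3.40167309
  phi_hat_1 = [gamma(1) gamma(0) - gamma(1) gamma(2)] / det = [(-1.8854)(2.6375) - (-1.8854)(1.9591)] / 3.40167309 = -1.27905536 / 3.40167309 = -0.376
  phi_hat_2 = [gamma(0) gamma(2) - gamma(1)^2] / det = [(2.6375)(1.9591) - (-1.8854)^2] / 3.40167309 = 1.61239309 / 3.40167309 = 0.474
So phi_hat = [-0.3760, 0.4740].
Therefore phi_hat_2 = 0.4740.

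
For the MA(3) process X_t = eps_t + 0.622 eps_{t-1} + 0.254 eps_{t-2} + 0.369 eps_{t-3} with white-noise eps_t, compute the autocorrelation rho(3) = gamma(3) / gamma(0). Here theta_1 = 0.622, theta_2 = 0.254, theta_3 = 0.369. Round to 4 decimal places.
\rho(3) = 0.2324

For an MA(q) process with theta_0 = 1, the autocovariance is
  gamma(k) = sigma^2 * sum_{i=0..q-k} theta_i * theta_{i+k},
and rho(k) = gamma(k) / gamma(0). Sigma^2 cancels.
  numerator   = (1)*(0.369) = 0.369.
  denominator = (1)^2 + (0.622)^2 + (0.254)^2 + (0.369)^2 = 1.587561.
  rho(3) = 0.369 / 1.587561 = 0.2324.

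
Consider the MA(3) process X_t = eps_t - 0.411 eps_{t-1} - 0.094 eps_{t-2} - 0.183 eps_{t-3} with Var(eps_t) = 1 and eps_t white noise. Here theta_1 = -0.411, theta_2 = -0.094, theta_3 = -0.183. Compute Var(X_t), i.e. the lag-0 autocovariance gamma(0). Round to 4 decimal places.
\gamma(0) = 1.2112

For an MA(q) process X_t = eps_t + sum_i theta_i eps_{t-i} with
Var(eps_t) = sigma^2, the variance is
  gamma(0) = sigma^2 * (1 + sum_i theta_i^2).
  sum_i theta_i^2 = (-0.411)^2 + (-0.094)^2 + (-0.183)^2 = 0.168921 + 0.008836 + 0.033489 = 0.211246.
  gamma(0) = 1 * (1 + 0.211246) = 1 * 1.211246 = 1.211246, which rounds to 1.2112.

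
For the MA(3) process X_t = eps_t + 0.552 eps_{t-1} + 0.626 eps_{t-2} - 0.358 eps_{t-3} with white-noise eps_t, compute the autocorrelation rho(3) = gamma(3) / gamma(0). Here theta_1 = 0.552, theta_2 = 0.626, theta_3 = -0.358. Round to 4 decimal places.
\rho(3) = -0.1962

For an MA(q) process with theta_0 = 1, the autocovariance is
  gamma(k) = sigma^2 * sum_{i=0..q-k} theta_i * theta_{i+k},
and rho(k) = gamma(k) / gamma(0). Sigma^2 cancels.
  numerator   = (1)*(-0.358) = -0.358.
  denominator = (1)^2 + (0.552)^2 + (0.626)^2 + (-0.358)^2 = 1.824744.
  rho(3) = -0.358 / 1.824744 = -0.1962.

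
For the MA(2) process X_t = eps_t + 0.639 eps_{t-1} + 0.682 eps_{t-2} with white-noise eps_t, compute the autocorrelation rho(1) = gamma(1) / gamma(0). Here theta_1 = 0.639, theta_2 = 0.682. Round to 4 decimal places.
\rho(1) = 0.5737

For an MA(q) process with theta_0 = 1, the autocovariance is
  gamma(k) = sigma^2 * sum_{i=0..q-k} theta_i * theta_{i+k},
and rho(k) = gamma(k) / gamma(0). Sigma^2 cancels.
  numerator   = (1)*(0.639) + (0.639)*(0.682) = 1.074798.
  denominator = (1)^2 + (0.639)^2 + (0.682)^2 = 1.873445.
  rho(1) = 1.074798 / 1.873445 = 0.5737.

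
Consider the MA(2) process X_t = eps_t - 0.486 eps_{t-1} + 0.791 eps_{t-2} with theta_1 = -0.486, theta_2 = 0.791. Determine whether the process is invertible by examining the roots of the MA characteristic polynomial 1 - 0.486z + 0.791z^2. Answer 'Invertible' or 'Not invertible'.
\text{Invertible}

The MA(q) characteristic polynomial is P(z) = 1 - 0.486z + 0.791z^2.
Invertibility requires all roots to lie outside the unit circle, i.e. |z| > 1 for every root.
Set 1 + (-0.486) z + (0.791) z^2 = 0, i.e. a z^2 + b z + c = 0 with a = 0.791, b = -0.486, c = 1.
Discriminant D = b^2 - 4ac = (-0.486)^2 - 4*(0.791)*1 = 0.236196 - (3.164) = -2.927804.
D < 0, so the roots are the complex-conjugate pair z = (-b +/- i sqrt(-D)) / (2a) = 0.3072 +/- 1.0816i.
For a conjugate pair |z|^2 = z * conj(z) = (product of roots) = c/a = 1/(0.791) = 1.264223, so |z| = sqrt(1.264223) = 1.1244 for both roots.
Moduli of all roots: 1.1244, 1.1244.
All moduli strictly greater than 1? Yes.
Verdict: Invertible.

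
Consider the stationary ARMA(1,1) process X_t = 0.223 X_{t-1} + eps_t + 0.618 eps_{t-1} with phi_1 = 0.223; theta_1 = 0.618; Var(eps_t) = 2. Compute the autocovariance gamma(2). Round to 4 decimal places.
\gamma(2) = 0.4491

Multiply the model equation by X_{t-k} and take expectations. With theta_0 = psi_0 = 1 and psi_j the MA(infinity) weights, this gives
  gamma(k) - sum_i phi_i gamma(k-i) = c_k,
  c_k = sigma^2 * sum_{j=k..q} theta_j psi_{j-k}   (c_k = 0 for k > q),
using gamma(-m) = gamma(m).
psi-weights needed (psi_j = theta_j + sum_i phi_i psi_{j-i}):
  psi_1 = theta_1 + phi_1 = 0.618 + (0.223) = 0.841
Right-hand sides:
  c_0 = sigma^2 (1 + theta_1 psi_1) = 2 * (1 + (0.618)(0.841)) = 2 * 1.519738 = 3.039476
  c_1 = sigma^2 theta_1 = 2 * (0.618) = 1.236
  c_2 = 0
Equations for k = 0 and k = 1 (AR order 1):
  gamma(0) = phi_1 gamma(1) + c_0
  gamma(1) = phi_1 gamma(0) + c_1
Substituting the second into the first: gamma(0) (1 - phi_1^2) = c_0 + phi_1 c_1, so
  gamma(0) = (c_0 + phi_1 c_1) / (1 - phi_1^2) = (3.039476 + (0.223)(1.236)) / (1 - (0.223)^2) = 3.315104 / 0.950271 = 3.488588.
  gamma(1) = phi_1 gamma(0) + c_1 = (0.223)(3.488588) + (1.236) = 2.013955.
For k = 2 (> q): gamma(2) = phi_1 gamma(1) = (0.223)(2.013955) = 0.449112.
Therefore gamma(2) = 0.4491 (to 4 decimal places).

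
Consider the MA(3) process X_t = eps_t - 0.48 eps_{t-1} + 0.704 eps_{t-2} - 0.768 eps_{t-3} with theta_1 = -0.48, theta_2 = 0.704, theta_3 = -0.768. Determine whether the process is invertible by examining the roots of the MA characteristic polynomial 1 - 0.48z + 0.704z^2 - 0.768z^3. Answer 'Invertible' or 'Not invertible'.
\text{Invertible}

The MA(q) characteristic polynomial is P(z) = 1 - 0.48z + 0.704z^2 - 0.768z^3.
Invertibility requires all roots to lie outside the unit circle, i.e. |z| > 1 for every root.
Degree 3: look for a simple real root z0 first, then factor out (1 - z/z0) and solve the remaining quadratic.
Testing z0 = 1.25: P(1.25) = 1 + (-0.48)(1.25) + (0.704)(1.25)^2 + (-0.768)(1.25)^3
  = 1 + (-0.6) + (1.1) + (-1.5) = 0.  So z_0 = 1.25 is a root, |z_0| = 1.25.
Divide out the factor (1 - 0.8 z) = (1 - z/z0) (since 1/z0 = 0.8):
  P(z) = (1 - 0.8 z)(1 + (0.32) z + (0.96) z^2)
  [check: z-coef 0.32 - (0.8) = -0.48; z^2-coef 0.96 - (0.8)(0.32) = 0.704; z^3-coef -(0.8)(0.96) = -0.768.]
Remaining roots from the quadratic factor 1 + (0.32) z + (0.96) z^2:
  Set 1 + (0.32) z + (0.96) z^2 = 0, i.e. a z^2 + b z + c = 0 with a = 0.96, b = 0.32, c = 1.
  Discriminant D = b^2 - 4ac = (0.32)^2 - 4*(0.96)*1 = 0.1024 - (3.84) = -3.7376.
  D < 0, so the roots are the complex-conjugate pair z = (-b +/- i sqrt(-D)) / (2a) = -0.1667 +/- 1.0069i.
  For a conjugate pair |z|^2 = z * conj(z) = (product of roots) = c/a = 1/(0.96) = 1.041667, so |z| = sqrt(1.041667) = 1.0206 for both roots.
Moduli of all roots: 1.2500, 1.0206, 1.0206.
All moduli strictly greater than 1? Yes.
Verdict: Invertible.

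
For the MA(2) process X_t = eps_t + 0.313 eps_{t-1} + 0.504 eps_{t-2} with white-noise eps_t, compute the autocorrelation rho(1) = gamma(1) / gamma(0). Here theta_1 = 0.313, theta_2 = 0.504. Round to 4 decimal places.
\rho(1) = 0.3482

For an MA(q) process with theta_0 = 1, the autocovariance is
  gamma(k) = sigma^2 * sum_{i=0..q-k} theta_i * theta_{i+k},
and rho(k) = gamma(k) / gamma(0). Sigma^2 cancels.
  numerator   = (1)*(0.313) + (0.313)*(0.504) = 0.470752.
  denominator = (1)^2 + (0.313)^2 + (0.504)^2 = 1.351985.
  rho(1) = 0.470752 / 1.351985 = 0.3482.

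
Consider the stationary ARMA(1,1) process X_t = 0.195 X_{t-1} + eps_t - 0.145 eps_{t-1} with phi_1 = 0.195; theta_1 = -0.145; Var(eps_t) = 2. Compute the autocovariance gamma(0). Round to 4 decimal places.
\gamma(0) = 2.0052

Multiply the model equation by X_{t-k} and take expectations. With theta_0 = psi_0 = 1 and psi_j the MA(infinity) weights, this gives
  gamma(k) - sum_i phi_i gamma(k-i) = c_k,
  c_k = sigma^2 * sum_{j=k..q} theta_j psi_{j-k}   (c_k = 0 for k > q),
using gamma(-m) = gamma(m).
psi-weights needed (psi_j = theta_j + sum_i phi_i psi_{j-i}):
  psi_1 = theta_1 + phi_1 = -0.145 + (0.195) = 0.05
Right-hand sides:
  c_0 = sigma^2 (1 + theta_1 psi_1) = 2 * (1 + (-0.145)(0.05)) = 2 * 0.99275 = 1.9855
  c_1 = sigma^2 theta_1 = 2 * (-0.145) = -0.29
  c_2 = 0
Equations for k = 0 and k = 1 (AR order 1):
  gamma(0) = phi_1 gamma(1) + c_0
  gamma(1) = phi_1 gamma(0) + c_1
Substituting the second into the first: gamma(0) (1 - phi_1^2) = c_0 + phi_1 c_1, so
  gamma(0) = (c_0 + phi_1 c_1) / (1 - phi_1^2) = (1.9855 + (0.195)(-0.29)) / (1 - (0.195)^2) = 1.92895 / 0.961975 = 2.005198.
Therefore gamma(0) = 2.0052 (to 4 decimal places).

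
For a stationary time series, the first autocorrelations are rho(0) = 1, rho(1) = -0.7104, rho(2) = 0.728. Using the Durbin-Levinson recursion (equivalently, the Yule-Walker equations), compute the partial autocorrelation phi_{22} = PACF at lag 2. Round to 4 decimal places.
\phi_{22} = 0.4509

The PACF at lag k is phi_{kk}, the last component of the solution
to the Yule-Walker system G_k phi = r_k where
  (G_k)_{ij} = rho(|i - j|), (r_k)_i = rho(i), i,j = 1..k.
Equivalently, Durbin-Levinson gives phi_{kk} iteratively:
  phi_{11} = rho(1)
  phi_{kk} = [rho(k) - sum_{j=1..k-1} phi_{k-1,j} rho(k-j)]
            / [1 - sum_{j=1..k-1} phi_{k-1,j} rho(j)],
  phi_{k,j} = phi_{k-1,j} - phi_{kk} phi_{k-1,k-j},  j = 1..k-1.
Step k = 1:
  phi_11 = rho(1) = -0.7104.
Step k = 2:
  phi_22 = [rho(2) - phi_11 rho(1)] / [1 - phi_11 rho(1)] = [0.728 - (-0.7104)(-0.7104)] / [1 - (-0.7104)(-0.7104)]
         = 0.22333184 / 0.49533184 = 0.4509.
Therefore phi_{22} = 0.4509.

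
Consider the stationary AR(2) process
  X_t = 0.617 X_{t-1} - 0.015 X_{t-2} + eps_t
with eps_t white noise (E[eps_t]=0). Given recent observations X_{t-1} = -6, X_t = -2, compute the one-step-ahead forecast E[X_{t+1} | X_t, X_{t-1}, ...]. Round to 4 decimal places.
E[X_{t+1} \mid \mathcal F_t] = -1.1440

For an AR(p) model X_t = c + sum_i phi_i X_{t-i} + eps_t, the
one-step-ahead conditional mean is
  E[X_{t+1} | X_t, ...] = c + sum_i phi_i X_{t+1-i}.
Substitute known values:
  E[X_{t+1} | ...] = (0.617) * (-2) + (-0.015) * (-6)
                   = -1.1440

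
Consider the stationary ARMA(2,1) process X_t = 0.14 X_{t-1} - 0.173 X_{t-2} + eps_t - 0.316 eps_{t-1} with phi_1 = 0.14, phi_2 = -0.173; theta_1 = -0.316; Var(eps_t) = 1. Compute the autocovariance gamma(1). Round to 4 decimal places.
\gamma(1) = -0.1415

Multiply the model equation by X_{t-k} and take expectations. With theta_0 = psi_0 = 1 and psi_j the MA(infinity) weights, this gives
  gamma(k) - sum_i phi_i gamma(k-i) = c_k,
  c_k = sigma^2 * sum_{j=k..q} theta_j psi_{j-k}   (c_k = 0 for k > q),
using gamma(-m) = gamma(m).
psi-weights needed (psi_j = theta_j + sum_i phi_i psi_{j-i}):
  psi_1 = theta_1 + phi_1 = -0.316 + (0.14) = -0.176
Right-hand sides:
  c_0 = sigma^2 (1 + theta_1 psi_1) = 1 * (1 + (-0.316)(-0.176)) = 1 * 1.055616 = 1.055616
  c_1 = sigma^2 theta_1 = 1 * (-0.316) = -0.316
  c_2 = 0
Equations for k = 0, 1, 2 (AR order 2, c_2 = 0):
  (E0) gamma(0) = phi_1 gamma(1) + phi_2 gamma(2) + c_0
  (E1) gamma(1) = phi_1 gamma(0) + phi_2 gamma(1) + c_1
  (E2) gamma(2) = phi_1 gamma(1) + phi_2 gamma(0)
From (E1): gamma(1) = A gamma(0) + B with
  A = phi_1 / (1 - phi_2) = 0.14 / 1.173 = 0.119352,   B = c_1 / (1 - phi_2) = -0.316 / 1.173 = -0.269395.
Insert (E2) into (E0): gamma(0) (1 - phi_2^2) = phi_1 (1 + phi_2) gamma(1) + c_0.
  phi_1 (1 + phi_2) = (0.14)(0.827) = 0.11578,   1 - phi_2^2 = 0.970071.
Replace gamma(1) by A gamma(0) + B and collect gamma(0):
  gamma(0) [0.970071 - (0.11578)(0.119352)] = (0.11578)(-0.269395) + 1.055616
  gamma(0) * 0.956252 = 1.024425
  gamma(0) = 1.024425 / 0.956252 = 1.071292.
  gamma(1) = A gamma(0) + B = (0.119352)(1.071292) + (-0.269395) = -0.141534.
Therefore gamma(1) = -0.1415 (to 4 decimal places).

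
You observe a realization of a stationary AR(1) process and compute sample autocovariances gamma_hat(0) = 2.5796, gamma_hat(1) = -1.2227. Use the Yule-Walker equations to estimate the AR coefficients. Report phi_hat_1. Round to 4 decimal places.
\hat\phi_{1} = -0.4740

The Yule-Walker equations for an AR(p) process read, in matrix form,
  Gamma_p phi = r_p,   with   (Gamma_p)_{ij} = gamma(|i - j|),
                       (r_p)_i = gamma(i),   i,j = 1..p.
Substitute the sample gammas (Toeplitz matrix and right-hand side of size 1):
  Gamma_p = [[2.5796]]
  r_p     = [-1.2227]
With p = 1 this is the single equation gamma(0) phi_1 = gamma(1):
  phi_hat_1 = gamma(1) / gamma(0) = -1.2227 / 2.5796 = -0.4740.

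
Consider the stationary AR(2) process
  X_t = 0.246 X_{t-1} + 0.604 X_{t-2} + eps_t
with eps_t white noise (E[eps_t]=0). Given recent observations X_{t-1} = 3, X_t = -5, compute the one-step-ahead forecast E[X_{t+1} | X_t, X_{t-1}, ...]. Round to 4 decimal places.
E[X_{t+1} \mid \mathcal F_t] = 0.5820

For an AR(p) model X_t = c + sum_i phi_i X_{t-i} + eps_t, the
one-step-ahead conditional mean is
  E[X_{t+1} | X_t, ...] = c + sum_i phi_i X_{t+1-i}.
Substitute known values:
  E[X_{t+1} | ...] = (0.246) * (-5) + (0.604) * (3)
                   = 0.5820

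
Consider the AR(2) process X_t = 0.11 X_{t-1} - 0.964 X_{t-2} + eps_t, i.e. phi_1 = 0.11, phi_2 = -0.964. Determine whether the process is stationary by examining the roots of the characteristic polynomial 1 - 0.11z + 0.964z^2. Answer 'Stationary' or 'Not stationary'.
\text{Stationary}

The AR(p) characteristic polynomial is P(z) = 1 - 0.11z + 0.964z^2.
Stationarity requires all roots to lie outside the unit circle, i.e. |z| > 1 for every root.
Set 1 + (-0.11) z + (0.964) z^2 = 0, i.e. a z^2 + b z + c = 0 with a = 0.964, b = -0.11, c = 1.
Discriminant D = b^2 - 4ac = (-0.11)^2 - 4*(0.964)*1 = 0.0121 - (3.856) = -3.8439.
D < 0, so the roots are the complex-conjugate pair z = (-b +/- i sqrt(-D)) / (2a) = 0.0571 +/- 1.0169i.
For a conjugate pair |z|^2 = z * conj(z) = (product of roots) = c/a = 1/(0.964) = 1.037344, so |z| = sqrt(1.037344) = 1.0185 for both roots.
Moduli of all roots: 1.0185, 1.0185.
All moduli strictly greater than 1? Yes.
Verdict: Stationary.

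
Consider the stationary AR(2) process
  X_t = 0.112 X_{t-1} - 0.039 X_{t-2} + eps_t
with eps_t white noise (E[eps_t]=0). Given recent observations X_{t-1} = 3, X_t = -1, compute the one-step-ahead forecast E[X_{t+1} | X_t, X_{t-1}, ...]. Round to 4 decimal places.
E[X_{t+1} \mid \mathcal F_t] = -0.2290

For an AR(p) model X_t = c + sum_i phi_i X_{t-i} + eps_t, the
one-step-ahead conditional mean is
  E[X_{t+1} | X_t, ...] = c + sum_i phi_i X_{t+1-i}.
Substitute known values:
  E[X_{t+1} | ...] = (0.112) * (-1) + (-0.039) * (3)
                   = -0.2290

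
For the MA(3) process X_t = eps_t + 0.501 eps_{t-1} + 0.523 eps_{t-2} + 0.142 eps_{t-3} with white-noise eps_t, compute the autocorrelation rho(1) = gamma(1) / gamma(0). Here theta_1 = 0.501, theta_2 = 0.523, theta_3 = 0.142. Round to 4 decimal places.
\rho(1) = 0.5420

For an MA(q) process with theta_0 = 1, the autocovariance is
  gamma(k) = sigma^2 * sum_{i=0..q-k} theta_i * theta_{i+k},
and rho(k) = gamma(k) / gamma(0). Sigma^2 cancels.
  numerator   = (1)*(0.501) + (0.501)*(0.523) + (0.523)*(0.142) = 0.837289.
  denominator = (1)^2 + (0.501)^2 + (0.523)^2 + (0.142)^2 = 1.544694.
  rho(1) = 0.837289 / 1.544694 = 0.5420.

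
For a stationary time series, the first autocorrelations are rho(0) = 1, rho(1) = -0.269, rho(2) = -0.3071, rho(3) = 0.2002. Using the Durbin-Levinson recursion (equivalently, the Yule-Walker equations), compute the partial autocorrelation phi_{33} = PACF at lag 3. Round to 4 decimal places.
\phi_{33} = -0.0340

The PACF at lag k is phi_{kk}, the last component of the solution
to the Yule-Walker system G_k phi = r_k where
  (G_k)_{ij} = rho(|i - j|), (r_k)_i = rho(i), i,j = 1..k.
Equivalently, Durbin-Levinson gives phi_{kk} iteratively:
  phi_{11} = rho(1)
  phi_{kk} = [rho(k) - sum_{j=1..k-1} phi_{k-1,j} rho(k-j)]
            / [1 - sum_{j=1..k-1} phi_{k-1,j} rho(j)],
  phi_{k,j} = phi_{k-1,j} - phi_{kk} phi_{k-1,k-j},  j = 1..k-1.
Step k = 1:
  phi_11 = rho(1) = -0.269.
Step k = 2:
  phi_22 = [rho(2) - phi_11 rho(1)] / [1 - phi_11 rho(1)] = [-0.3071 - (-0.269)(-0.269)] / [1 - (-0.269)(-0.269)]
         = -0.379461 / 0.927639 = -0.409061.
  Update: phi_21 = phi_11 - phi_22 phi_11 = -0.269 - (-0.409061)(-0.269) = -0.379037.
Step k = 3:
  phi_33 = [rho(3) - phi_21 rho(2) - phi_22 rho(1)] / [1 - phi_21 rho(1) - phi_22 rho(2)]
    numerator   = 0.2002 - (-0.379037)(-0.3071) - (-0.409061)(-0.269) = -0.02623982
    denominator = 1 - (-0.379037)(-0.269) - (-0.409061)(-0.3071) = 0.77241628
  phi_33 = -0.02623982 / 0.77241628 = -0.034.
Therefore phi_{33} = -0.0340.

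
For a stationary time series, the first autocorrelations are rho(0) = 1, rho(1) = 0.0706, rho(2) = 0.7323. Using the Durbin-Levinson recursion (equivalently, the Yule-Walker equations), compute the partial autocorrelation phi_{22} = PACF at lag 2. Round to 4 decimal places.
\phi_{22} = 0.7310

The PACF at lag k is phi_{kk}, the last component of the solution
to the Yule-Walker system G_k phi = r_k where
  (G_k)_{ij} = rho(|i - j|), (r_k)_i = rho(i), i,j = 1..k.
Equivalently, Durbin-Levinson gives phi_{kk} iteratively:
  phi_{11} = rho(1)
  phi_{kk} = [rho(k) - sum_{j=1..k-1} phi_{k-1,j} rho(k-j)]
            / [1 - sum_{j=1..k-1} phi_{k-1,j} rho(j)],
  phi_{k,j} = phi_{k-1,j} - phi_{kk} phi_{k-1,k-j},  j = 1..k-1.
Step k = 1:
  phi_11 = rho(1) = 0.0706.
Step k = 2:
  phi_22 = [rho(2) - phi_11 rho(1)] / [1 - phi_11 rho(1)] = [0.7323 - (0.0706)(0.0706)] / [1 - (0.0706)(0.0706)]
         = 0.72731564 / 0.99501564 = 0.731.
Therefore phi_{22} = 0.7310.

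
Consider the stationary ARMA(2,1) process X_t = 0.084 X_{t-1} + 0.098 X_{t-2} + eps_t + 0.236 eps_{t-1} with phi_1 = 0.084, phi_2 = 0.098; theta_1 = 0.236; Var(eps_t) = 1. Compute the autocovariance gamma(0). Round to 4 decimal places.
\gamma(0) = 1.1200

Multiply the model equation by X_{t-k} and take expectations. With theta_0 = psi_0 = 1 and psi_j the MA(infinity) weights, this gives
  gamma(k) - sum_i phi_i gamma(k-i) = c_k,
  c_k = sigma^2 * sum_{j=k..q} theta_j psi_{j-k}   (c_k = 0 for k > q),
using gamma(-m) = gamma(m).
psi-weights needed (psi_j = theta_j + sum_i phi_i psi_{j-i}):
  psi_1 = theta_1 + phi_1 = 0.236 + (0.084) = 0.32
Right-hand sides:
  c_0 = sigma^2 (1 + theta_1 psi_1) = 1 * (1 + (0.236)(0.32)) = 1 * 1.07552 = 1.07552
  c_1 = sigma^2 theta_1 = 1 * (0.236) = 0.236
  c_2 = 0
Equations for k = 0, 1, 2 (AR order 2, c_2 = 0):
  (E0) gamma(0) = phi_1 gamma(1) + phi_2 gamma(2) + c_0
  (E1) gamma(1) = phi_1 gamma(0) + phi_2 gamma(1) + c_1
  (E2) gamma(2) = phi_1 gamma(1) + phi_2 gamma(0)
From (E1): gamma(1) = A gamma(0) + B with
  A = phi_1 / (1 - phi_2) = 0.084 / 0.902 = 0.093126,   B = c_1 / (1 - phi_2) = 0.236 / 0.902 = 0.261641.
Insert (E2) into (E0): gamma(0) (1 - phi_2^2) = phi_1 (1 + phi_2) gamma(1) + c_0.
  phi_1 (1 + phi_2) = (0.084)(1.098) = 0.092232,   1 - phi_2^2 = 0.990396.
Replace gamma(1) by A gamma(0) + B and collect gamma(0):
  gamma(0) [0.990396 - (0.092232)(0.093126)] = (0.092232)(0.261641) + 1.07552
  gamma(0) * 0.981807 = 1.099652
  gamma(0) = 1.099652 / 0.981807 = 1.120029.
Therefore gamma(0) = 1.1200 (to 4 decimal places).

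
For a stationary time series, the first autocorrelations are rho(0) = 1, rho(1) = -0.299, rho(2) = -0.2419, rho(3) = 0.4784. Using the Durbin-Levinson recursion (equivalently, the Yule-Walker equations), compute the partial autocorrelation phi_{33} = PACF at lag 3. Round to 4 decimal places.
\phi_{33} = 0.3430

The PACF at lag k is phi_{kk}, the last component of the solution
to the Yule-Walker system G_k phi = r_k where
  (G_k)_{ij} = rho(|i - j|), (r_k)_i = rho(i), i,j = 1..k.
Equivalently, Durbin-Levinson gives phi_{kk} iteratively:
  phi_{11} = rho(1)
  phi_{kk} = [rho(k) - sum_{j=1..k-1} phi_{k-1,j} rho(k-j)]
            / [1 - sum_{j=1..k-1} phi_{k-1,j} rho(j)],
  phi_{k,j} = phi_{k-1,j} - phi_{kk} phi_{k-1,k-j},  j = 1..k-1.
Step k = 1:
  phi_11 = rho(1) = -0.299.
Step k = 2:
  phi_22 = [rho(2) - phi_11 rho(1)] / [1 - phi_11 rho(1)] = [-0.2419 - (-0.299)(-0.299)] / [1 - (-0.299)(-0.299)]
         = -0.331301 / 0.910599 = -0.363828.
  Update: phi_21 = phi_11 - phi_22 phi_11 = -0.299 - (-0.363828)(-0.299) = -0.407784.
Step k = 3:
  phi_33 = [rho(3) - phi_21 rho(2) - phi_22 rho(1)] / [1 - phi_21 rho(1) - phi_22 rho(2)]
    numerator   = 0.4784 - (-0.407784)(-0.2419) - (-0.363828)(-0.299) = 0.27097251
    denominator = 1 - (-0.407784)(-0.299) - (-0.363828)(-0.2419) = 0.79006257
  phi_33 = 0.27097251 / 0.79006257 = 0.343.
Therefore phi_{33} = 0.3430.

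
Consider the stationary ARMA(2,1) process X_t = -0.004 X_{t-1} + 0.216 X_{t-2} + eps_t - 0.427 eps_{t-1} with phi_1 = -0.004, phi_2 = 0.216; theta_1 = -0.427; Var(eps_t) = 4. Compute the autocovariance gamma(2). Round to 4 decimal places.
\gamma(2) = 1.0843

Multiply the model equation by X_{t-k} and take expectations. With theta_0 = psi_0 = 1 and psi_j the MA(infinity) weights, this gives
  gamma(k) - sum_i phi_i gamma(k-i) = c_k,
  c_k = sigma^2 * sum_{j=k..q} theta_j psi_{j-k}   (c_k = 0 for k > q),
using gamma(-m) = gamma(m).
psi-weights needed (psi_j = theta_j + sum_i phi_i psi_{j-i}):
  psi_1 = theta_1 + phi_1 = -0.427 + (-0.004) = -0.431
Right-hand sides:
  c_0 = sigma^2 (1 + theta_1 psi_1) = 4 * (1 + (-0.427)(-0.431)) = 4 * 1.184037 = 4.736148
  c_1 = sigma^2 theta_1 = 4 * (-0.427) = -1.708
  c_2 = 0
Equations for k = 0, 1, 2 (AR order 2, c_2 = 0):
  (E0) gamma(0) = phi_1 gamma(1) + phi_2 gamma(2) + c_0
  (E1) gamma(1) = phi_1 gamma(0) + phi_2 gamma(1) + c_1
  (E2) gamma(2) = phi_1 gamma(1) + phi_2 gamma(0)
From (E1): gamma(1) = A gamma(0) + B with
  A = phi_1 / (1 - phi_2) = -0.004 / 0.784 = -0.005102,   B = c_1 / (1 - phi_2) = -1.708 / 0.784 = -2.178571.
Insert (E2) into (E0): gamma(0) (1 - phi_2^2) = phi_1 (1 + phi_2) gamma(1) + c_0.
  phi_1 (1 + phi_2) = (-0.004)(1.216) = -0.004864,   1 - phi_2^2 = 0.953344.
Replace gamma(1) by A gamma(0) + B and collect gamma(0):
  gamma(0) [0.953344 - (-0.004864)(-0.005102)] = (-0.004864)(-2.178571) + 4.736148
  gamma(0) * 0.953319 = 4.746745
  gamma(0) = 4.746745 / 0.953319 = 4.979177.
  gamma(1) = A gamma(0) + B = (-0.005102)(4.979177) + (-2.178571) = -2.203975.
  gamma(2) = phi_1 gamma(1) + phi_2 gamma(0) = (-0.004)(-2.203975) + (0.216)(4.979177) = 1.084318.
Therefore gamma(2) = 1.0843 (to 4 decimal places).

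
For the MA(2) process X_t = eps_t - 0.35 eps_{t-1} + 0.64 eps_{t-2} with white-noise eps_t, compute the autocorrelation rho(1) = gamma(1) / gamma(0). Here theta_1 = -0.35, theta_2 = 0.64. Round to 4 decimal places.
\rho(1) = -0.3746

For an MA(q) process with theta_0 = 1, the autocovariance is
  gamma(k) = sigma^2 * sum_{i=0..q-k} theta_i * theta_{i+k},
and rho(k) = gamma(k) / gamma(0). Sigma^2 cancels.
  numerator   = (1)*(-0.35) + (-0.35)*(0.64) = -0.574.
  denominator = (1)^2 + (-0.35)^2 + (0.64)^2 = 1.5321.
  rho(1) = -0.574 / 1.5321 = -0.3746.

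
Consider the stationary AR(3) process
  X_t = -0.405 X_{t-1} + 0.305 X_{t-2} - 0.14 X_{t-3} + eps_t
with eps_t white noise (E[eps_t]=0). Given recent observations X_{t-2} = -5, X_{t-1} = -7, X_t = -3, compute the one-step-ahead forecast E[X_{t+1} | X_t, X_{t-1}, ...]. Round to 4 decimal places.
E[X_{t+1} \mid \mathcal F_t] = -0.2200

For an AR(p) model X_t = c + sum_i phi_i X_{t-i} + eps_t, the
one-step-ahead conditional mean is
  E[X_{t+1} | X_t, ...] = c + sum_i phi_i X_{t+1-i}.
Substitute known values:
  E[X_{t+1} | ...] = (-0.405) * (-3) + (0.305) * (-7) + (-0.14) * (-5)
                   = -0.2200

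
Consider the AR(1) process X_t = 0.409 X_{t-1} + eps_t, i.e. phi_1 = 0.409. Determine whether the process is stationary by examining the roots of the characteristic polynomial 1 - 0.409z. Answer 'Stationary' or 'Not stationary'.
\text{Stationary}

The AR(p) characteristic polynomial is P(z) = 1 - 0.409z.
Stationarity requires all roots to lie outside the unit circle, i.e. |z| > 1 for every root.
This is linear in z: 1 + (-0.409) z = 0  =>  z = -1/(-0.409) = 2.444988,  |z| = 2.444988.
Moduli of all roots: 2.4450.
All moduli strictly greater than 1? Yes.
Verdict: Stationary.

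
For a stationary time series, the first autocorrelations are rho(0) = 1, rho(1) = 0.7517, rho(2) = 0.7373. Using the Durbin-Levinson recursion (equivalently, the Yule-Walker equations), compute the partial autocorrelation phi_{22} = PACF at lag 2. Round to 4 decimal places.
\phi_{22} = 0.3960

The PACF at lag k is phi_{kk}, the last component of the solution
to the Yule-Walker system G_k phi = r_k where
  (G_k)_{ij} = rho(|i - j|), (r_k)_i = rho(i), i,j = 1..k.
Equivalently, Durbin-Levinson gives phi_{kk} iteratively:
  phi_{11} = rho(1)
  phi_{kk} = [rho(k) - sum_{j=1..k-1} phi_{k-1,j} rho(k-j)]
            / [1 - sum_{j=1..k-1} phi_{k-1,j} rho(j)],
  phi_{k,j} = phi_{k-1,j} - phi_{kk} phi_{k-1,k-j},  j = 1..k-1.
Step k = 1:
  phi_11 = rho(1) = 0.7517.
Step k = 2:
  phi_22 = [rho(2) - phi_11 rho(1)] / [1 - phi_11 rho(1)] = [0.7373 - (0.7517)(0.7517)] / [1 - (0.7517)(0.7517)]
         = 0.17224711 / 0.43494711 = 0.396.
Therefore phi_{22} = 0.3960.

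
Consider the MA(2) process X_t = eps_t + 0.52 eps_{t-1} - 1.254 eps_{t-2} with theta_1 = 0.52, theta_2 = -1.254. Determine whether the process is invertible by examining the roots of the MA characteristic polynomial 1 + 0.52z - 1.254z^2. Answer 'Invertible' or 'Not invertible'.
\text{Not invertible}

The MA(q) characteristic polynomial is P(z) = 1 + 0.52z - 1.254z^2.
Invertibility requires all roots to lie outside the unit circle, i.e. |z| > 1 for every root.
Set 1 + (0.52) z + (-1.254) z^2 = 0, i.e. a z^2 + b z + c = 0 with a = -1.254, b = 0.52, c = 1.
Discriminant D = b^2 - 4ac = (0.52)^2 - 4*(-1.254)*1 = 0.2704 - (-5.016) = 5.2864.
D >= 0, so the roots are real: z = (-b +/- sqrt(D)) / (2a) = (-0.52 +/- 2.299217) / (-2.508).
  z_1 = (-0.52 + 2.299217) / (-2.508) = -0.7094,   |z_1| = 0.7094.
  z_2 = (-0.52 - 2.299217) / (-2.508) = 1.1241,   |z_2| = 1.1241.
Moduli of all roots: 0.7094, 1.1241.
All moduli strictly greater than 1? No.
Verdict: Not invertible.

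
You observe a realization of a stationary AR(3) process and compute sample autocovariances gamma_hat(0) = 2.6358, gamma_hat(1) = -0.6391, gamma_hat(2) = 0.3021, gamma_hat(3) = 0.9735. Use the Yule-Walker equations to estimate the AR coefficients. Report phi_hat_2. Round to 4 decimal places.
\hat\phi_{2} = 0.1590

The Yule-Walker equations for an AR(p) process read, in matrix form,
  Gamma_p phi = r_p,   with   (Gamma_p)_{ij} = gamma(|i - j|),
                       (r_p)_i = gamma(i),   i,j = 1..p.
Substitute the sample gammas (Toeplitz matrix and right-hand side of size 3):
  Gamma_p = [[2.6358, -0.6391, 0.3021], [-0.6391, 2.6358, -0.6391], [0.3021, -0.6391, 2.6358]]
  r_p     = [-0.6391, 0.3021, 0.9735]
Written out (R1..R3):
  (R1) 2.6358 phi_1 - 0.6391 phi_2 + 0.3021 phi_3 = -0.6391
  (R2) -0.6391 phi_1 + 2.6358 phi_2 - 0.6391 phi_3 = 0.3021
  (R3) 0.3021 phi_1 - 0.6391 phi_2 + 2.6358 phi_3 = 0.9735
Gaussian elimination:
  R2 <- R2 - (-0.6391/2.6358) R1 = R2 - (-0.242469) R1:  2.480838 phi_2 - 0.56585 phi_3 = 0.147138
  R3 <- R3 - (0.3021/2.6358) R1 = R3 - (0.114614) R1:  -0.56585 phi_2 + 2.601175 phi_3 = 1.04675
  R3 <- R3 - (-0.56585/2.480838) R2 = R3 - (-0.228088) R2:  2.472111 phi_3 = 1.08031
Back-substitution:
  phi_hat_3 = 1.08031 / 2.472111 = 0.436999
  phi_hat_2 = (0.147138 - (-0.56585)(0.436999)) / 2.480838 = 0.158984
  phi_hat_1 = (-0.6391 - (-0.6391)(0.158984) - (0.3021)(0.436999)) / 2.6358 = -0.254007
So phi_hat = [-0.2540, 0.1590, 0.4370].
Therefore phi_hat_2 = 0.1590.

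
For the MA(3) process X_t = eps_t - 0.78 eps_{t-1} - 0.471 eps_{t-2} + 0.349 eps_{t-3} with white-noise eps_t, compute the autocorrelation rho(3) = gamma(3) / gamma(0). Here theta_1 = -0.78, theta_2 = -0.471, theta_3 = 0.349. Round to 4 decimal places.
\rho(3) = 0.1788

For an MA(q) process with theta_0 = 1, the autocovariance is
  gamma(k) = sigma^2 * sum_{i=0..q-k} theta_i * theta_{i+k},
and rho(k) = gamma(k) / gamma(0). Sigma^2 cancels.
  numerator   = (1)*(0.349) = 0.349.
  denominator = (1)^2 + (-0.78)^2 + (-0.471)^2 + (0.349)^2 = 1.952042.
  rho(3) = 0.349 / 1.952042 = 0.1788.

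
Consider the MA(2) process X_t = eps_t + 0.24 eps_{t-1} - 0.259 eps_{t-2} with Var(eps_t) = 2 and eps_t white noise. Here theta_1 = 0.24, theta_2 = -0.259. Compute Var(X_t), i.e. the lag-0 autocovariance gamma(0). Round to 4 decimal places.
\gamma(0) = 2.2494

For an MA(q) process X_t = eps_t + sum_i theta_i eps_{t-i} with
Var(eps_t) = sigma^2, the variance is
  gamma(0) = sigma^2 * (1 + sum_i theta_i^2).
  sum_i theta_i^2 = (0.24)^2 + (-0.259)^2 = 0.0576 + 0.067081 = 0.124681.
  gamma(0) = 2 * (1 + 0.124681) = 2 * 1.124681 = 2.249362, which rounds to 2.2494.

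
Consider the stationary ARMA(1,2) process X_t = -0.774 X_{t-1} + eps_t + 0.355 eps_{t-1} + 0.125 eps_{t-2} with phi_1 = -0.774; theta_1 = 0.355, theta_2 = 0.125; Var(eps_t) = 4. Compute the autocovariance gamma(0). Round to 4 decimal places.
\gamma(0) = 6.7164

Multiply the model equation by X_{t-k} and take expectations. With theta_0 = psi_0 = 1 and psi_j the MA(infinity) weights, this gives
  gamma(k) - sum_i phi_i gamma(k-i) = c_k,
  c_k = sigma^2 * sum_{j=k..q} theta_j psi_{j-k}   (c_k = 0 for k > q),
using gamma(-m) = gamma(m).
psi-weights needed (psi_j = theta_j + sum_i phi_i psi_{j-i}):
  psi_1 = theta_1 + phi_1 = 0.355 + (-0.774) = -0.419
  psi_2 = theta_2 + phi_1 psi_1 = 0.125 + (-0.774)(-0.419) = 0.449306
Right-hand sides:
  c_0 = sigma^2 (1 + theta_1 psi_1 + theta_2 psi_2) = 4 * (1 + (0.355)(-0.419) + (0.125)(0.449306)) = 4 * 0.907418 = 3.629673
  c_1 = sigma^2 (theta_1 + theta_2 psi_1) = 4 * (0.355 + (0.125)(-0.419)) = 1.2105
  c_2 = sigma^2 theta_2 = 4 * (0.125) = 0.5
Equations for k = 0 and k = 1 (AR order 1):
  gamma(0) = phi_1 gamma(1) + c_0
  gamma(1) = phi_1 gamma(0) + c_1
Substituting the second into the first: gamma(0) (1 - phi_1^2) = c_0 + phi_1 c_1, so
  gamma(0) = (c_0 + phi_1 c_1) / (1 - phi_1^2) = (3.629673 + (-0.774)(1.2105)) / (1 - (-0.774)^2) = 2.692746 / 0.400924 = 6.71635.
Therefore gamma(0) = 6.7164 (to 4 decimal places).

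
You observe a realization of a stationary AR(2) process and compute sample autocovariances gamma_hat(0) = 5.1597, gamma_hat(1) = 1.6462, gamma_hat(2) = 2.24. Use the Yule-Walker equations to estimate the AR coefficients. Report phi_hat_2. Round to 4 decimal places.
\hat\phi_{2} = 0.3700

The Yule-Walker equations for an AR(p) process read, in matrix form,
  Gamma_p phi = r_p,   with   (Gamma_p)_{ij} = gamma(|i - j|),
                       (r_p)_i = gamma(i),   i,j = 1..p.
Substitute the sample gammas (Toeplitz matrix and right-hand side of size 2):
  Gamma_p = [[5.1597, 1.6462], [1.6462, 5.1597]]
  r_p     = [1.6462, 2.24]
Written out:
  5.1597 phi_1 + 1.6462 phi_2 = 1.6462
  1.6462 phi_1 + 5.1597 phi_2 = 2.24
Solve by Cramer's rule:
  det = gamma(0)^2 - gamma(1)^2 = (5.1597)^2 - (1.6462)^2 = 26.62250409 - 2.70997444 = 23.91252965
  phi_hat_1 = [gamma(1) gamma(0) - gamma(1) gamma(2)] / det = [(1.6462)(5.1597) - (1.6462)(2.24)] / 23.91252965 = 4.80641014 / 23.91252965 = 0.201
  phi_hat_2 = [gamma(0) gamma(2) - gamma(1)^2] / det = [(5.1597)(2.24) - (1.6462)^2] / 23.91252965 = 8.84775356 / 23.91252965 = 0.37
So phi_hat = [0.2010, 0.3700].
Therefore phi_hat_2 = 0.3700.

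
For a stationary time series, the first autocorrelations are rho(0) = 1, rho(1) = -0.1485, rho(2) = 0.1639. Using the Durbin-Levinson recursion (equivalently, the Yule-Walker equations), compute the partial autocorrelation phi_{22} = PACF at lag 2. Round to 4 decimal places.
\phi_{22} = 0.1450

The PACF at lag k is phi_{kk}, the last component of the solution
to the Yule-Walker system G_k phi = r_k where
  (G_k)_{ij} = rho(|i - j|), (r_k)_i = rho(i), i,j = 1..k.
Equivalently, Durbin-Levinson gives phi_{kk} iteratively:
  phi_{11} = rho(1)
  phi_{kk} = [rho(k) - sum_{j=1..k-1} phi_{k-1,j} rho(k-j)]
            / [1 - sum_{j=1..k-1} phi_{k-1,j} rho(j)],
  phi_{k,j} = phi_{k-1,j} - phi_{kk} phi_{k-1,k-j},  j = 1..k-1.
Step k = 1:
  phi_11 = rho(1) = -0.1485.
Step k = 2:
  phi_22 = [rho(2) - phi_11 rho(1)] / [1 - phi_11 rho(1)] = [0.1639 - (-0.1485)(-0.1485)] / [1 - (-0.1485)(-0.1485)]
         = 0.14184775 / 0.97794775 = 0.145.
Therefore phi_{22} = 0.1450.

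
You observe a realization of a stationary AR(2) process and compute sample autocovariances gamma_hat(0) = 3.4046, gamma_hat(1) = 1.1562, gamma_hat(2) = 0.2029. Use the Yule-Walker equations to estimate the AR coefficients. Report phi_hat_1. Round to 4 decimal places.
\hat\phi_{1} = 0.3610

The Yule-Walker equations for an AR(p) process read, in matrix form,
  Gamma_p phi = r_p,   with   (Gamma_p)_{ij} = gamma(|i - j|),
                       (r_p)_i = gamma(i),   i,j = 1..p.
Substitute the sample gammas (Toeplitz matrix and right-hand side of size 2):
  Gamma_p = [[3.4046, 1.1562], [1.1562, 3.4046]]
  r_p     = [1.1562, 0.2029]
Written out:
  3.4046 phi_1 + 1.1562 phi_2 = 1.1562
  1.1562 phi_1 + 3.4046 phi_2 = 0.2029
Solve by Cramer's rule:
  det = gamma(0)^2 - gamma(1)^2 = (3.4046)^2 - (1.1562)^2 = 11.59130116 - 1.33679844 = 10.25450272
  phi_hat_1 = [gamma(1) gamma(0) - gamma(1) gamma(2)] / det = [(1.1562)(3.4046) - (1.1562)(0.2029)] / 10.25450272 = 3.70180554 / 10.25450272 = 0.361
  phi_hat_2 = [gamma(0) gamma(2) - gamma(1)^2] / det = [(3.4046)(0.2029) - (1.1562)^2] / 10.25450272 = -0.6460051 / 10.25450272 = -0.063
So phi_hat = [0.3610, -0.0630].
Therefore phi_hat_1 = 0.3610.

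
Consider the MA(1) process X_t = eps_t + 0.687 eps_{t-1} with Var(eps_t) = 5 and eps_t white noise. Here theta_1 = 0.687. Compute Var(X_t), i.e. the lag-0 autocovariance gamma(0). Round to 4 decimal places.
\gamma(0) = 7.3598

For an MA(q) process X_t = eps_t + sum_i theta_i eps_{t-i} with
Var(eps_t) = sigma^2, the variance is
  gamma(0) = sigma^2 * (1 + sum_i theta_i^2).
  sum_i theta_i^2 = (0.687)^2 = 0.471969.
  gamma(0) = 5 * (1 + 0.471969) = 5 * 1.471969 = 7.359845, which rounds to 7.3598.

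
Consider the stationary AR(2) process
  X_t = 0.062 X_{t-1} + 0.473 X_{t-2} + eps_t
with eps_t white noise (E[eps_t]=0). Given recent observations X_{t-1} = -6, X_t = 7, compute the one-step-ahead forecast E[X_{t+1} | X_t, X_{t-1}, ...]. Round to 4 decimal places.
E[X_{t+1} \mid \mathcal F_t] = -2.4040

For an AR(p) model X_t = c + sum_i phi_i X_{t-i} + eps_t, the
one-step-ahead conditional mean is
  E[X_{t+1} | X_t, ...] = c + sum_i phi_i X_{t+1-i}.
Substitute known values:
  E[X_{t+1} | ...] = (0.062) * (7) + (0.473) * (-6)
                   = -2.4040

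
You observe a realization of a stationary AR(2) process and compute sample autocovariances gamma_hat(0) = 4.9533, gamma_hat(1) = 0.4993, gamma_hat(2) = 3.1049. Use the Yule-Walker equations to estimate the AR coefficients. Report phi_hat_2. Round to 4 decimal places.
\hat\phi_{2} = 0.6230

The Yule-Walker equations for an AR(p) process read, in matrix form,
  Gamma_p phi = r_p,   with   (Gamma_p)_{ij} = gamma(|i - j|),
                       (r_p)_i = gamma(i),   i,j = 1..p.
Substitute the sample gammas (Toeplitz matrix and right-hand side of size 2):
  Gamma_p = [[4.9533, 0.4993], [0.4993, 4.9533]]
  r_p     = [0.4993, 3.1049]
Written out:
  4.9533 phi_1 + 0.4993 phi_2 = 0.4993
  0.4993 phi_1 + 4.9533 phi_2 = 3.1049
Solve by Cramer's rule:
  det = gamma(0)^2 - gamma(1)^2 = (4.9533)^2 - (0.4993)^2 = 24.53518089 - 0.24930049 = 24.2858804
  phi_hat_1 = [gamma(1) gamma(0) - gamma(1) gamma(2)] / det = [(0.4993)(4.9533) - (0.4993)(3.1049)] / 24.2858804 = 0.92290612 / 24.2858804 = 0.038
  phi_hat_2 = [gamma(0) gamma(2) - gamma(1)^2] / det = [(4.9533)(3.1049) - (0.4993)^2] / 24.2858804 = 15.13020068 / 24.2858804 = 0.623
So phi_hat = [0.0380, 0.6230].
Therefore phi_hat_2 = 0.6230.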